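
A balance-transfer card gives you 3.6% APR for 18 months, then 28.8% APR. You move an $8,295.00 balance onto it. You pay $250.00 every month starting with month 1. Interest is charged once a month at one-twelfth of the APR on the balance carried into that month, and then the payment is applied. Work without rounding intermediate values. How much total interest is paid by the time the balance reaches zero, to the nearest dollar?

$1,542

Promo months 1–18 at r₀ = 3.6%/12 = 0.003; months 19+ at r₁ = 28.8%/12 = 0.024.
After month 18: iterate B ← B·(1+r₀) − $250.00 for 18 months → $4,137.93.
Then at r₁ with $250.00/mo: n₂ = −ln(1 − r₁·B/P)/ln(1+r₁) ≈ 21.35 → 22 more payments.
Total paid = 39·$250.00 + $87.02 = $9,837.02; interest = $9,837.02 − $8,295.00 = $1,542.02.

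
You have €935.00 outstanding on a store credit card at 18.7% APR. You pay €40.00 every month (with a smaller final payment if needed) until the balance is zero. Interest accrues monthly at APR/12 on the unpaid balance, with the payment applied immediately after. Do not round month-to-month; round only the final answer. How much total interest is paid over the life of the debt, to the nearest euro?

Monthly rate r = 18.7%/12 = 1.55833% = 0.0155833.
Payoff takes n = ⌈−ln(1 − rB₀/P)/ln(1+r)⌉ = ⌈29.293⌉ = 30 payments; the last is €11.79.
Total paid = 29·€40.00 + €11.79 = €1,171.79.
Total interest = total paid − principal = €1,171.79 − €935.00 = €236.79.

€237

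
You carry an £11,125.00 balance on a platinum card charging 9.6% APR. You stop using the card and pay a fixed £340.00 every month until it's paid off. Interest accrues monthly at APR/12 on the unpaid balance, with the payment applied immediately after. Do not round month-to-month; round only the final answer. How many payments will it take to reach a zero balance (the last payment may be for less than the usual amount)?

Monthly rate r = 9.6%/12 = 0.8% = 0.008.
Recurrence: B ← B·(1+r) − £340.00.
Month 1: interest £89.00; balance after payment £10,874.00.
Month 2: interest £86.99; balance after payment £10,620.99.
Closed form: n = −ln(1 − rB₀/P)/ln(1+r) = −ln(0.73824)/ln(1.008) ≈ 38.088, so the balance reaches zero during payment 39.

39 payments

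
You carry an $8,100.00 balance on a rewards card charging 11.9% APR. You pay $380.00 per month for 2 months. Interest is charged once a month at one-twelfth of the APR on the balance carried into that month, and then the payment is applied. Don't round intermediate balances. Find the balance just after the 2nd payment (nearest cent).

Monthly rate r = 11.9%/12 = 0.991667% = 0.00991667.
Each month: B ← B·(1+r) − $380.00.
Month 1: interest $80.33; balance after payment $7,800.32.
Month 2: interest $77.35; balance after payment $7,497.68.

$7,497.68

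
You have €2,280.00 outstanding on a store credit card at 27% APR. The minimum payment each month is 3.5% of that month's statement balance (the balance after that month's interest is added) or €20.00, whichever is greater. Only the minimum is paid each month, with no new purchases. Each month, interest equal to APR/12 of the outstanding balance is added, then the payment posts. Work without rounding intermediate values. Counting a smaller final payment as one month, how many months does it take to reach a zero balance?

Monthly rate r = 27%/12 = 2.25% = 0.0225.
While 3.5% of the post-interest balance exceeds €20.00, each month B ← (B·(1+r))·(1 − 0.035), i.e. B shrinks by the factor (1+r)·0.965 = 0.98671.
This holds for months 1–106. Entering month 107 the balance is €552.26; 3.5% of the post-interest balance is now below €20.00, so the flat €20.00 minimum applies from here.
From month 107 a fixed €20.00 at rate r clears €552.26 in 44 more payments. Total: 106 + 44 = 150 months.

150 months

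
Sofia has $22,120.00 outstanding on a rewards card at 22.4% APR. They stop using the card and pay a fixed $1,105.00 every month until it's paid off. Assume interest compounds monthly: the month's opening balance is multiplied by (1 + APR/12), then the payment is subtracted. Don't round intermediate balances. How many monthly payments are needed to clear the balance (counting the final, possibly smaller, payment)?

Monthly rate r = 22.4%/12 = 1.86667% = 0.0186667.
Recurrence: B ← B·(1+r) − $1,105.00.
Month 1: interest $412.91; balance after payment $21,427.91.
Month 2: interest $399.99; balance after payment $20,722.89.
Closed form: n = −ln(1 − rB₀/P)/ln(1+r) = −ln(0.62633)/ln(1.01867) ≈ 25.298, so the balance reaches zero during payment 26.

26 payments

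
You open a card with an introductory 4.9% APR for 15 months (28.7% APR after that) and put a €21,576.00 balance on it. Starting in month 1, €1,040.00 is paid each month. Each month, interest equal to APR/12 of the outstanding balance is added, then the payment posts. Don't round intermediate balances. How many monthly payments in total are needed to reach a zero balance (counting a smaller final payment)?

Promo months 1–15 at r₀ = 4.9%/12 = 0.00408333; months 16+ at r₁ = 28.7%/12 = 0.0239167.
After month 15: iterate B ← B·(1+r₀) − €1,040.00 for 15 months → €6,882.09.
Then at r₁ with €1,040.00/mo: n₂ = −ln(1 − r₁·B/P)/ln(1+r₁) ≈ 7.29 → 8 more payments.

23 payments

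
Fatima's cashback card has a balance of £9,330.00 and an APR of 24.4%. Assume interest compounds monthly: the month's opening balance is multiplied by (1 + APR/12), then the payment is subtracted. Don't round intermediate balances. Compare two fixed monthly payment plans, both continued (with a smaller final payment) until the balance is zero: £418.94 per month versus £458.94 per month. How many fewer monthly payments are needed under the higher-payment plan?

Monthly rate r = 24.4%/12 = 2.03333% = 0.0203333.
At £418.94/mo: n = ⌈−ln(1 − rB₀/P)/ln(1+r)⌉ = 30 payments (last £400.82); total interest = total paid − £9,330.00 = £3,220.08.
At £458.94/mo: 27 payments (last £228.92); total interest £2,831.36.
Payments saved = 30 − 27 = 3.

3 fewer payments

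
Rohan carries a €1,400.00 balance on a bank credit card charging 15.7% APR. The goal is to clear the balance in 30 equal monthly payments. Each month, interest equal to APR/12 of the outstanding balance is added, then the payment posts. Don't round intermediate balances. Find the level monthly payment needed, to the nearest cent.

€56.72

Monthly rate r = 15.7%/12 = 1.30833% = 0.0130833.
Level-payment amortization: P = B₀·r / (1 − (1+r)^(−n)) = 1400.00·0.0130833 / (1 − 1.01308^(−30)).
Denominator 1 − (1+r)^(−30) = 0.322912369.
P = 18.3167 / 0.322912369 ≈ 56.72.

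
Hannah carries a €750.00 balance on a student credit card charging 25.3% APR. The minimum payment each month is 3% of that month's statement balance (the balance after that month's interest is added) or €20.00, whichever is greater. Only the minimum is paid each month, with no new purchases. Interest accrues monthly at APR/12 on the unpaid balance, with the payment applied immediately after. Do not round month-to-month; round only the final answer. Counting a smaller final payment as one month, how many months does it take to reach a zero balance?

Monthly rate r = 25.3%/12 = 2.10833% = 0.0210833.
While 3% of the post-interest balance exceeds €20.00, each month B ← (B·(1+r))·(1 − 0.03), i.e. B shrinks by the factor (1+r)·0.97 = 0.99045.
This holds for months 1–15. Entering month 16 the balance is €649.46; 3% of the post-interest balance is now below €20.00, so the flat €20.00 minimum applies from here.
From month 16 a fixed €20.00 at rate r clears €649.46 in 56 more payments. Total: 15 + 56 = 71 months.

71 months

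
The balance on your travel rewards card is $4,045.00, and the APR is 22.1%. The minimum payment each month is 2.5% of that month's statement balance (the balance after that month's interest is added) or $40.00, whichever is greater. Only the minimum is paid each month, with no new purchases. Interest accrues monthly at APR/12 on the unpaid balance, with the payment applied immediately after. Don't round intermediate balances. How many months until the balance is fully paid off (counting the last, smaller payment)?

205 months

Monthly rate r = 22.1%/12 = 1.84167% = 0.0184167.
While 2.5% of the post-interest balance exceeds $40.00, each month B ← (B·(1+r))·(1 − 0.025), i.e. B shrinks by the factor (1+r)·0.975 = 0.99296.
This holds for months 1–134. Entering month 135 the balance is $1,568.75; 2.5% of the post-interest balance is now below $40.00, so the flat $40.00 minimum applies from here.
From month 135 a fixed $40.00 at rate r clears $1,568.75 in 71 more payments. Total: 134 + 71 = 205 months.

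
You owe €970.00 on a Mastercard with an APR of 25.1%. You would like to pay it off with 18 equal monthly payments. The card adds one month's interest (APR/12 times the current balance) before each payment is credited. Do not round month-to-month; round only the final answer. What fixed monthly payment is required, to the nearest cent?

Monthly rate r = 25.1%/12 = 2.09167% = 0.0209167.
Level-payment amortization: P = B₀·r / (1 − (1+r)^(−n)) = 970.00·0.0209167 / (1 − 1.02092^(−18)).
Denominator 1 − (1+r)^(−18) = 0.311070612.
P = 20.2892 / 0.311070612 ≈ 65.22.

€65.22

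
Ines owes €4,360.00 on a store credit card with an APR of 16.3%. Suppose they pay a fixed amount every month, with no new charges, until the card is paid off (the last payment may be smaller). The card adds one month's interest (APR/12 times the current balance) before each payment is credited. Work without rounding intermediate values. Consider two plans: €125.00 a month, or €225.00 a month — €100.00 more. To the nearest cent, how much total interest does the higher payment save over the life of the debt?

€854.28

Monthly rate r = 16.3%/12 = 1.35833% = 0.0135833.
At €125.00/mo: n = ⌈−ln(1 − rB₀/P)/ln(1+r)⌉ = 48 payments (last €73.66); total interest = total paid − €4,360.00 = €1,588.66.
At €225.00/mo: 23 payments (last €144.38); total interest €734.38.
Interest saved = €1,588.66 − €734.38 = €854.28.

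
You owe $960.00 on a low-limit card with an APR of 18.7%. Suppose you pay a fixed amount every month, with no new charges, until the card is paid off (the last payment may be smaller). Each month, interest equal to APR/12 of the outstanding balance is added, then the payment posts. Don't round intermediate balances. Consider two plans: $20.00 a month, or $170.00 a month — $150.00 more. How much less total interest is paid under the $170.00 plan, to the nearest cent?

$769.98

Monthly rate r = 18.7%/12 = 1.55833% = 0.0155833.
At $20.00/mo: n = ⌈−ln(1 − rB₀/P)/ln(1+r)⌉ = 90 payments (last $2.74); total interest = total paid − $960.00 = $822.74.
At $170.00/mo: 6 payments (last $162.76); total interest $52.76.
Interest saved = $822.74 − $52.76 = $769.98.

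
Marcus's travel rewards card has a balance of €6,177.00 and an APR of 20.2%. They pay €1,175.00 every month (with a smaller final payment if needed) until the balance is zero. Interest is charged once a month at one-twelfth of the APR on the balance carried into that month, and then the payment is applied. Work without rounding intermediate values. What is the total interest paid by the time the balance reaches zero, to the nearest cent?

Monthly rate r = 20.2%/12 = 1.68333% = 0.0168333.
Payoff takes n = ⌈−ln(1 − rB₀/P)/ln(1+r)⌉ = ⌈5.551⌉ = 6 payments; the last is €649.30.
Total paid = 5·€1,175.00 + €649.30 = €6,524.30.
Total interest = total paid − principal = €6,524.30 − €6,177.00 = €347.30.

€347.30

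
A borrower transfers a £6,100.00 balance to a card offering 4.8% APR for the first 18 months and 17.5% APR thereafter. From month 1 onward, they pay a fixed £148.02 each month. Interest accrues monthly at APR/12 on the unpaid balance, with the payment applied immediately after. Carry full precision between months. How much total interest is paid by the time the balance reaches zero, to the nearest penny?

Promo months 1–18 at r₀ = 4.8%/12 = 0.004; months 19+ at r₁ = 17.5%/12 = 0.0145833.
After month 18: iterate B ← B·(1+r₀) − £148.02 for 18 months → £3,797.55.
Then at r₁ with £148.02/mo: n₂ = −ln(1 − r₁·B/P)/ln(1+r₁) ≈ 32.37 → 33 more payments.
Total paid = 50·£148.02 + £54.84 = £7,455.84; interest = £7,455.84 − £6,100.00 = £1,355.84.

£1,355.84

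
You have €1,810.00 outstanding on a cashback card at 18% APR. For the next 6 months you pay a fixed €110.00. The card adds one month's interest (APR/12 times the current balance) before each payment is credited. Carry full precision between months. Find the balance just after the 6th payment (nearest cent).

Monthly rate r = 18%/12 = 1.5% = 0.015.
Each month: B ← B·(1+r) − €110.00.
Month 1: interest €27.15; balance after payment €1,727.15.
Month 2: interest €25.91; balance after payment €1,643.06.
Month 3: interest €24.65; balance after payment €1,557.70.
Month 4: interest €23.37; balance after payment €1,471.07.
Month 5: interest €22.07; balance after payment €1,383.13.
Month 6: interest €20.75; balance after payment €1,293.88.

€1,293.88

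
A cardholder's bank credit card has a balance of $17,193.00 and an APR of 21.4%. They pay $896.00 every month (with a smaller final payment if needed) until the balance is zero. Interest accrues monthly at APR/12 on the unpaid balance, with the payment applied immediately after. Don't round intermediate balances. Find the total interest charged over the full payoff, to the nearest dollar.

Monthly rate r = 21.4%/12 = 1.78333% = 0.0178333.
Payoff takes n = ⌈−ln(1 − rB₀/P)/ln(1+r)⌉ = ⌈23.696⌉ = 24 payments; the last is $625.03.
Total paid = 23·$896.00 + $625.03 = $21,233.03.
Total interest = total paid − principal = $21,233.03 − $17,193.00 = $4,040.03.

$4,040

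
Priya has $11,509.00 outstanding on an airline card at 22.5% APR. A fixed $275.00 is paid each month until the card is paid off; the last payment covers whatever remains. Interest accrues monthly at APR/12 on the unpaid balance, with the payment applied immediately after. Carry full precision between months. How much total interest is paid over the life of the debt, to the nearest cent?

$11,226.32

Monthly rate r = 22.5%/12 = 1.875% = 0.01875.
Payoff takes n = ⌈−ln(1 − rB₀/P)/ln(1+r)⌉ = ⌈82.672⌉ = 83 payments; the last is $185.32.
Total paid = 82·$275.00 + $185.32 = $22,735.32.
Total interest = total paid − principal = $22,735.32 − $11,509.00 = $11,226.32.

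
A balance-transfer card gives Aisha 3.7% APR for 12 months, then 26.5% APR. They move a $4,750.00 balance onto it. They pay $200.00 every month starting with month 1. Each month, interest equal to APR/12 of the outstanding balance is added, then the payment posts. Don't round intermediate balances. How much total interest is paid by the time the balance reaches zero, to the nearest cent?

$590.87

Promo months 1–12 at r₀ = 3.7%/12 = 0.00308333; months 13+ at r₁ = 26.5%/12 = 0.0220833.
After month 12: iterate B ← B·(1+r₀) − $200.00 for 12 months → $2,487.64.
Then at r₁ with $200.00/mo: n₂ = −ln(1 − r₁·B/P)/ln(1+r₁) ≈ 14.70 → 15 more payments.
Total paid = 26·$200.00 + $140.87 = $5,340.87; interest = $5,340.87 − $4,750.00 = $590.87.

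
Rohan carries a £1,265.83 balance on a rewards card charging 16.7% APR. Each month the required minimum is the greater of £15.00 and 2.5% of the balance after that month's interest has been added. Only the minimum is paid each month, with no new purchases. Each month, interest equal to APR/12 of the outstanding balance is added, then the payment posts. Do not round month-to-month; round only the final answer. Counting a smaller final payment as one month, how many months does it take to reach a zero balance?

124 months

Monthly rate r = 16.7%/12 = 1.39167% = 0.0139167.
While 2.5% of the post-interest balance exceeds £15.00, each month B ← (B·(1+r))·(1 − 0.025), i.e. B shrinks by the factor (1+r)·0.975 = 0.98857.
This holds for months 1–67. Entering month 68 the balance is £585.92; 2.5% of the post-interest balance is now below £15.00, so the flat £15.00 minimum applies from here.
From month 68 a fixed £15.00 at rate r clears £585.92 in 57 more payments. Total: 67 + 57 = 124 months.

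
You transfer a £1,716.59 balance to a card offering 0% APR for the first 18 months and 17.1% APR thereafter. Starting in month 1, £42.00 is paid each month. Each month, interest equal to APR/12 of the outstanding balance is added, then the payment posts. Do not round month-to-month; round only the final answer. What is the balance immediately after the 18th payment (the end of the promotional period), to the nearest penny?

Promo months 1–18 at r₀ = 0%/12 = 0; months 19+ at r₁ = 17.1%/12 = 0.01425.
After month 18 (no interest yet): B = £1,716.59 − 18·£42.00 = £960.59.

£960.59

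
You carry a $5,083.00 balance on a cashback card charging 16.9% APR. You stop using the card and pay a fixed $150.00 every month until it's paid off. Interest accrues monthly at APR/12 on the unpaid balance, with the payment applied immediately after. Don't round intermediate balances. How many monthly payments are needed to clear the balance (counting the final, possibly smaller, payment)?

Monthly rate r = 16.9%/12 = 1.40833% = 0.0140833.
Recurrence: B ← B·(1+r) − $150.00.
Month 1: interest $71.59; balance after payment $5,004.59.
Month 2: interest $70.48; balance after payment $4,925.07.
Closed form: n = −ln(1 − rB₀/P)/ln(1+r) = −ln(0.52276)/ln(1.01408) ≈ 46.380, so the balance reaches zero during payment 47.

47 payments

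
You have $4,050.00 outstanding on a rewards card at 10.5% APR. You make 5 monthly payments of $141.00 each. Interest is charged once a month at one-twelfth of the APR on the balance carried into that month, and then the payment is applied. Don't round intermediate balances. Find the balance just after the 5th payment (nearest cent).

$3,512.87

Monthly rate r = 10.5%/12 = 0.875% = 0.00875.
Each month: B ← B·(1+r) − $141.00.
Month 1: interest $35.44; balance after payment $3,944.44.
Month 2: interest $34.51; balance after payment $3,837.95.
Month 3: interest $33.58; balance after payment $3,730.53.
Month 4: interest $32.64; balance after payment $3,622.18.
Month 5: interest $31.69; balance after payment $3,512.87.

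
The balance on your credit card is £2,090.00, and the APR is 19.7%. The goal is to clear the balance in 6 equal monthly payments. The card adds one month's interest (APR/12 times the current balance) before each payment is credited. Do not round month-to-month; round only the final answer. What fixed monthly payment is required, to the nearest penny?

£368.62

Monthly rate r = 19.7%/12 = 1.64167% = 0.0164167.
Level-payment amortization: P = B₀·r / (1 − (1+r)^(−n)) = 2090.00·0.0164167 / (1 − 1.01642^(−6)).
Denominator 1 − (1+r)^(−6) = 0.0930792607.
P = 34.3108 / 0.0930792607 ≈ 368.62.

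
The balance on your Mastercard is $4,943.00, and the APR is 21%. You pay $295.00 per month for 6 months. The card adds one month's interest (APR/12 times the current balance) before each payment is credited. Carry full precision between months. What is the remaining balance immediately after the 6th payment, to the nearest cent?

Monthly rate r = 21%/12 = 1.75% = 0.0175.
Each month: B ← B·(1+r) − $295.00.
Month 1: interest $86.50; balance after payment $4,734.50.
Month 2: interest $82.85; balance after payment $4,522.36.
Month 3: interest $79.14; balance after payment $4,306.50.
Month 4: interest $75.36; balance after payment $4,086.86.
Month 5: interest $71.52; balance after payment $3,863.38.
Month 6: interest $67.61; balance after payment $3,635.99.

$3,635.99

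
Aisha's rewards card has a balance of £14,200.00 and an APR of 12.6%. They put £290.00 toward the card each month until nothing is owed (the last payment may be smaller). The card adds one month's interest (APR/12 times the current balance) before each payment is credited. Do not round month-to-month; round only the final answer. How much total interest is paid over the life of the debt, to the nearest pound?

Monthly rate r = 12.6%/12 = 1.05% = 0.0105.
Payoff takes n = ⌈−ln(1 − rB₀/P)/ln(1+r)⌉ = ⌈69.106⌉ = 70 payments; the last is £30.90.
Total paid = 69·£290.00 + £30.90 = £20,040.90.
Total interest = total paid − principal = £20,040.90 − £14,200.00 = £5,840.90.

£5,841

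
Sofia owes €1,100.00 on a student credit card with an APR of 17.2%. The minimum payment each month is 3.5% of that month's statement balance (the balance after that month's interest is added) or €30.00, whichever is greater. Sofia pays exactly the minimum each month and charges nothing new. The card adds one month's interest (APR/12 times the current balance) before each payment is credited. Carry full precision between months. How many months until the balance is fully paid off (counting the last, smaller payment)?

49 months

Monthly rate r = 17.2%/12 = 1.43333% = 0.0143333.
While 3.5% of the post-interest balance exceeds €30.00, each month B ← (B·(1+r))·(1 − 0.035), i.e. B shrinks by the factor (1+r)·0.965 = 0.97883.
This holds for months 1–13. Entering month 14 the balance is €832.91; 3.5% of the post-interest balance is now below €30.00, so the flat €30.00 minimum applies from here.
From month 14 a fixed €30.00 at rate r clears €832.91 in 36 more payments. Total: 13 + 36 = 49 months.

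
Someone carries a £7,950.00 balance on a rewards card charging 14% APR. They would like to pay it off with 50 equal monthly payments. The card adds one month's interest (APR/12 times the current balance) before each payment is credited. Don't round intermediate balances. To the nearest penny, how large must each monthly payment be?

£210.76

Monthly rate r = 14%/12 = 1.16667% = 0.0116667.
Level-payment amortization: P = B₀·r / (1 − (1+r)^(−n)) = 7950.00·0.0116667 / (1 − 1.01167^(−50)).
Denominator 1 − (1+r)^(−50) = 0.440077441.
P = 92.75 / 0.440077441 ≈ 210.76.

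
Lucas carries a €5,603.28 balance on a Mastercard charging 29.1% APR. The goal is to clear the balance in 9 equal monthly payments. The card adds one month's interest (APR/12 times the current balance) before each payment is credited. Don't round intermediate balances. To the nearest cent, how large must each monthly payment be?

Monthly rate r = 29.1%/12 = 2.425% = 0.02425.
Level-payment amortization: P = B₀·r / (1 − (1+r)^(−n)) = 5603.28·0.02425 / (1 − 1.02425^(−9)).
Denominator 1 − (1+r)^(−9) = 0.193979205.
P = 135.88 / 0.193979205 ≈ 700.49.

€700.49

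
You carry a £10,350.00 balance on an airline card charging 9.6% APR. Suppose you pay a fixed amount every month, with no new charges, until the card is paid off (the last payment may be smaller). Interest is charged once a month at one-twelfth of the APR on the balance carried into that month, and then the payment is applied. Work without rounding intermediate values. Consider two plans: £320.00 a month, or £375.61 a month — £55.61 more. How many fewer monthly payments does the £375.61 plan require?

Monthly rate r = 9.6%/12 = 0.8% = 0.008.
At £320.00/mo: n = ⌈−ln(1 − rB₀/P)/ln(1+r)⌉ = 38 payments (last £184.85); total interest = total paid − £10,350.00 = £1,674.85.
At £375.61/mo: 32 payments (last £95.23); total interest £1,389.14.
Payments saved = 38 − 32 = 6.

6 fewer payments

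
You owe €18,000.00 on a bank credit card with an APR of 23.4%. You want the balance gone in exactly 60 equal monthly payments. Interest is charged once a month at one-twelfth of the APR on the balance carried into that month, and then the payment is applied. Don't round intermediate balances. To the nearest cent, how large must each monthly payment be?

€511.57

Monthly rate r = 23.4%/12 = 1.95% = 0.0195.
Level-payment amortization: P = B₀·r / (1 − (1+r)^(−n)) = 18000.00·0.0195 / (1 − 1.0195^(−60)).
Denominator 1 − (1+r)^(−60) = 0.686118158.
P = 351 / 0.686118158 ≈ 511.57.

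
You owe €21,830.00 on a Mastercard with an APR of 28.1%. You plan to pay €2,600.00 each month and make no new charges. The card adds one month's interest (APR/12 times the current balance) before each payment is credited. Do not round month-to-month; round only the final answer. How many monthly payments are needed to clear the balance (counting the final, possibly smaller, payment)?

10 payments

Monthly rate r = 28.1%/12 = 2.34167% = 0.0234167.
Recurrence: B ← B·(1+r) − €2,600.00.
Month 1: interest €511.19; balance after payment €19,741.19.
Month 2: interest €462.27; balance after payment €17,603.46.
Closed form: n = −ln(1 − rB₀/P)/ln(1+r) = −ln(0.80339)/ln(1.02342) ≈ 9.458, so the balance reaches zero during payment 10.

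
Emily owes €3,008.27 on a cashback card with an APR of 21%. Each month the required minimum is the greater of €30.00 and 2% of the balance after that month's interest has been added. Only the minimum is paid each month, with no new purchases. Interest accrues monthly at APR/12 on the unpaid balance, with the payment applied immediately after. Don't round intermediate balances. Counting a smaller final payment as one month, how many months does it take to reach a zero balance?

Monthly rate r = 21%/12 = 1.75% = 0.0175.
While 2% of the post-interest balance exceeds €30.00, each month B ← (B·(1+r))·(1 − 0.02), i.e. B shrinks by the factor (1+r)·0.98 = 0.99715.
This holds for months 1–250. Entering month 251 the balance is €1,473.81; 2% of the post-interest balance is now below €30.00, so the flat €30.00 minimum applies from here.
From month 251 a fixed €30.00 at rate r clears €1,473.81 in 114 more payments. Total: 250 + 114 = 364 months.

364 months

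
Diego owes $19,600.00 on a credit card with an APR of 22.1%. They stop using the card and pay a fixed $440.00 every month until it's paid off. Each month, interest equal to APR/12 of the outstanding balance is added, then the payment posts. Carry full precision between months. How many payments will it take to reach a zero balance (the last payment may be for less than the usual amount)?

Monthly rate r = 22.1%/12 = 1.84167% = 0.0184167.
Recurrence: B ← B·(1+r) − $440.00.
Month 1: interest $360.97; balance after payment $19,520.97.
Month 2: interest $359.51; balance after payment $19,440.48.
Closed form: n = −ln(1 − rB₀/P)/ln(1+r) = −ln(0.17962)/ln(1.01842) ≈ 94.081, so the balance reaches zero during payment 95.

95 months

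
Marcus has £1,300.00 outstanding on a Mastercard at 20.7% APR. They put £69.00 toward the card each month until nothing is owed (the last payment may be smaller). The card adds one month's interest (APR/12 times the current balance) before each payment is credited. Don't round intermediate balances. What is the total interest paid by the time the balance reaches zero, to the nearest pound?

£286

Monthly rate r = 20.7%/12 = 1.725% = 0.01725.
Payoff takes n = ⌈−ln(1 − rB₀/P)/ln(1+r)⌉ = ⌈22.981⌉ = 23 payments; the last is £67.70.
Total paid = 22·£69.00 + £67.70 = £1,585.70.
Total interest = total paid − principal = £1,585.70 − £1,300.00 = £285.70.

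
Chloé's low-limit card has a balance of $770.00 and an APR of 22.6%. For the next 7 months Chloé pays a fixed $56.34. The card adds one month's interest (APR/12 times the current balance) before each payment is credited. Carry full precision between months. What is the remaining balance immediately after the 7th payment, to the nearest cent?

$460.06

Monthly rate r = 22.6%/12 = 1.88333% = 0.0188333.
Each month: B ← B·(1+r) − $56.34.
Month 1: interest $14.50; balance after payment $728.16.
Month 2: interest $13.71; balance after payment $685.54.
Month 3: interest $12.91; balance after payment $642.11.
Month 4: interest $12.09; balance after payment $597.86.
Month 5: interest $11.26; balance after payment $552.78.
Month 6: interest $10.41; balance after payment $506.85.
Month 7: interest $9.55; balance after payment $460.06.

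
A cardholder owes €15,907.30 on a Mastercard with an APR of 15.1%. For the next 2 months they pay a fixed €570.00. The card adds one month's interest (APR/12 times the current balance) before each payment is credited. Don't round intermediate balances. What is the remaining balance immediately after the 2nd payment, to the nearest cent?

Monthly rate r = 15.1%/12 = 1.25833% = 0.0125833.
Each month: B ← B·(1+r) − €570.00.
Month 1: interest €200.17; balance after payment €15,537.47.
Month 2: interest €195.51; balance after payment €15,162.98.

€15,162.98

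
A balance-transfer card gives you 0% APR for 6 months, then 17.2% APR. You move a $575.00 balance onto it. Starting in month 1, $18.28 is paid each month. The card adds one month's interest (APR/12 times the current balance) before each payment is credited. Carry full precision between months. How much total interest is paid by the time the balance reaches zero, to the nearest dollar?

$118

Promo months 1–6 at r₀ = 0%/12 = 0; months 7+ at r₁ = 17.2%/12 = 0.0143333.
After month 6 (no interest yet): B = $575.00 − 6·$18.28 = $465.32.
Then at r₁ with $18.28/mo: n₂ = −ln(1 − r₁·B/P)/ln(1+r₁) ≈ 31.89 → 32 more payments.
Total paid = 37·$18.28 + $16.36 = $692.72; interest = $692.72 − $575.00 = $117.72.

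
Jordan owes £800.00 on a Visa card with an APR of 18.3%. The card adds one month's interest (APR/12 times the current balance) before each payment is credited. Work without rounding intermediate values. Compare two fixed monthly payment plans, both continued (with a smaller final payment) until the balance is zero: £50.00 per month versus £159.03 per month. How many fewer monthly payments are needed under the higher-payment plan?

Monthly rate r = 18.3%/12 = 1.525% = 0.01525.
At £50.00/mo: n = ⌈−ln(1 − rB₀/P)/ln(1+r)⌉ = 19 payments (last £24.16); total interest = total paid − £800.00 = £124.16.
At £159.03/mo: 6 payments (last £43.77); total interest £38.92.
Payments saved = 19 − 6 = 13.

13 fewer payments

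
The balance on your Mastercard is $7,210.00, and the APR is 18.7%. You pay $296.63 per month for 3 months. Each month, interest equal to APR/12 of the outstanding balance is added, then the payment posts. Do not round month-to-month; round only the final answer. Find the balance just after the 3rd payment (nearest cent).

$6,648.52

Monthly rate r = 18.7%/12 = 1.55833% = 0.0155833.
Each month: B ← B·(1+r) − $296.63.
Month 1: interest $112.36; balance after payment $7,025.73.
Month 2: interest $109.48; balance after payment $6,838.58.
Month 3: interest $106.57; balance after payment $6,648.52.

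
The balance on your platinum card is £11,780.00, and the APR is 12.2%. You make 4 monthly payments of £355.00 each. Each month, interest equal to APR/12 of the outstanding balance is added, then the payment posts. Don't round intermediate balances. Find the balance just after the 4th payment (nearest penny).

Monthly rate r = 12.2%/12 = 1.01667% = 0.0101667.
Each month: B ← B·(1+r) − £355.00.
Month 1: interest £119.76; balance after payment £11,544.76.
Month 2: interest £117.37; balance after payment £11,307.14.
Month 3: interest £114.96; balance after payment £11,067.09.
Month 4: interest £112.52; balance after payment £10,824.61.

£10,824.61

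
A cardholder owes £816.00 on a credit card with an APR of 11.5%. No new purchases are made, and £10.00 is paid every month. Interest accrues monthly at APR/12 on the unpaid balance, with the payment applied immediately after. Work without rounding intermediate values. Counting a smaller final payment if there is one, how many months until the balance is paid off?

160 months

Monthly rate r = 11.5%/12 = 0.958333% = 0.00958333.
Recurrence: B ← B·(1+r) − £10.00.
Month 1: interest £7.82; balance after payment £813.82.
Month 2: interest £7.80; balance after payment £811.62.
Closed form: n = −ln(1 − rB₀/P)/ln(1+r) = −ln(0.218)/ln(1.00958) ≈ 159.709, so the balance reaches zero during payment 160.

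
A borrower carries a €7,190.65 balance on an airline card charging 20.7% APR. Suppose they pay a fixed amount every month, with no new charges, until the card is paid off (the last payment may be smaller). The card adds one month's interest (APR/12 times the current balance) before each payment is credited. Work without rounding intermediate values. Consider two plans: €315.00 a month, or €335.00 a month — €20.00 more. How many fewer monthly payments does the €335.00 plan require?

Monthly rate r = 20.7%/12 = 1.725% = 0.01725.
At €315.00/mo: n = ⌈−ln(1 − rB₀/P)/ln(1+r)⌉ = 30 payments (last €83.73); total interest = total paid − €7,190.65 = €2,028.08.
At €335.00/mo: 28 payments (last €13.38); total interest €1,867.73.
Payments saved = 30 − 28 = 2.

2 fewer payments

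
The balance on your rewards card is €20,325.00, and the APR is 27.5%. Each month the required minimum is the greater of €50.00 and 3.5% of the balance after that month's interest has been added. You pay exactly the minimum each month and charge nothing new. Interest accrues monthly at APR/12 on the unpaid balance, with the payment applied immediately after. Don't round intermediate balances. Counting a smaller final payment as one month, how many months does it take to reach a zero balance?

252 months

Monthly rate r = 27.5%/12 = 2.29167% = 0.0229167.
While 3.5% of the post-interest balance exceeds €50.00, each month B ← (B·(1+r))·(1 − 0.035), i.e. B shrinks by the factor (1+r)·0.965 = 0.98711.
This holds for months 1–207. Entering month 208 the balance is €1,387.13; 3.5% of the post-interest balance is now below €50.00, so the flat €50.00 minimum applies from here.
From month 208 a fixed €50.00 at rate r clears €1,387.13 in 45 more payments. Total: 207 + 45 = 252 months.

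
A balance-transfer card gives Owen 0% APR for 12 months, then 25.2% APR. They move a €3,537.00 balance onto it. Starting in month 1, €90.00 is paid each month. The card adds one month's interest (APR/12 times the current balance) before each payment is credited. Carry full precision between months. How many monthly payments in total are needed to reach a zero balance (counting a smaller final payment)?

Promo months 1–12 at r₀ = 0%/12 = 0; months 13+ at r₁ = 25.2%/12 = 0.021.
After month 12 (no interest yet): B = €3,537.00 − 12·€90.00 = €2,457.00.
Then at r₁ with €90.00/mo: n₂ = −ln(1 − r₁·B/P)/ln(1+r₁) ≈ 40.98 → 41 more payments.

53 months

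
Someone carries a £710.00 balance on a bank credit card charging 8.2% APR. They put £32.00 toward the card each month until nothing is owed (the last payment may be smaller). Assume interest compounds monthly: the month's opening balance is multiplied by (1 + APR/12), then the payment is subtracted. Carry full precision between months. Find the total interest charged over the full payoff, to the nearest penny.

£62.61

Monthly rate r = 8.2%/12 = 0.683333% = 0.00683333.
Payoff takes n = ⌈−ln(1 − rB₀/P)/ln(1+r)⌉ = ⌈24.144⌉ = 25 payments; the last is £4.61.
Total paid = 24·£32.00 + £4.61 = £772.61.
Total interest = total paid − principal = £772.61 − £710.00 = £62.61.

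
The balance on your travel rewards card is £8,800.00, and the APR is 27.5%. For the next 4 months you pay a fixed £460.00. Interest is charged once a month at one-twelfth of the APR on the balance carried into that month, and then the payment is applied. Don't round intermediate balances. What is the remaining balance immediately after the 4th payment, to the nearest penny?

Monthly rate r = 27.5%/12 = 2.29167% = 0.0229167.
Each month: B ← B·(1+r) − £460.00.
Month 1: interest £201.67; balance after payment £8,541.67.
Month 2: interest £195.75; balance after payment £8,277.41.
Month 3: interest £189.69; balance after payment £8,007.10.
Month 4: interest £183.50; balance after payment £7,730.60.

£7,730.60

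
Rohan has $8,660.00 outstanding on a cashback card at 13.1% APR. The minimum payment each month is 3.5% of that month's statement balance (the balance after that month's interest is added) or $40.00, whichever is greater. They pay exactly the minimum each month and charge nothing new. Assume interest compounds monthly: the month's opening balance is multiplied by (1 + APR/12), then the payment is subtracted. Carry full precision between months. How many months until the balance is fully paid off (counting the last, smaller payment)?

Monthly rate r = 13.1%/12 = 1.09167% = 0.0109167.
While 3.5% of the post-interest balance exceeds $40.00, each month B ← (B·(1+r))·(1 − 0.035), i.e. B shrinks by the factor (1+r)·0.965 = 0.97553.
This holds for months 1–83. Entering month 84 the balance is $1,108.31; 3.5% of the post-interest balance is now below $40.00, so the flat $40.00 minimum applies from here.
From month 84 a fixed $40.00 at rate r clears $1,108.31 in 34 more payments. Total: 83 + 34 = 117 months.

117 months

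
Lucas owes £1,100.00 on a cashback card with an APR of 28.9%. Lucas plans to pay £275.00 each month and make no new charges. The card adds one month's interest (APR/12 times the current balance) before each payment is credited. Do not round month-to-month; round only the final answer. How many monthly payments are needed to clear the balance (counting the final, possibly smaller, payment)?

Monthly rate r = 28.9%/12 = 2.40833% = 0.0240833.
Recurrence: B ← B·(1+r) − £275.00.
Month 1: interest £26.49; balance after payment £851.49.
Month 2: interest £20.51; balance after payment £597.00.
Month 3: interest £14.38; balance after payment £336.38.
Month 4: interest £8.10; balance after payment £69.48.
Month 5: interest £1.67; balance after payment £0.00.

5 months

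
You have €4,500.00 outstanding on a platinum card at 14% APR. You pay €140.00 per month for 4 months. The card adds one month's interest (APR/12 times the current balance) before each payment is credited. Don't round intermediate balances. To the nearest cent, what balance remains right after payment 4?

€4,143.83

Monthly rate r = 14%/12 = 1.16667% = 0.0116667.
Each month: B ← B·(1+r) − €140.00.
Month 1: interest €52.50; balance after payment €4,412.50.
Month 2: interest €51.48; balance after payment €4,323.98.
Month 3: interest €50.45; balance after payment €4,234.43.
Month 4: interest €49.40; balance after payment €4,143.83.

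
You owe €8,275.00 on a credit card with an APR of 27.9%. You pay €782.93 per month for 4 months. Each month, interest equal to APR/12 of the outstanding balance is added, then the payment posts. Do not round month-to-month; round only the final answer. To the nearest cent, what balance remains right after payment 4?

Monthly rate r = 27.9%/12 = 2.325% = 0.02325.
Each month: B ← B·(1+r) − €782.93.
Month 1: interest €192.39; balance after payment €7,684.46.
Month 2: interest €178.66; balance after payment €7,080.20.
Month 3: interest €164.61; balance after payment €6,461.88.
Month 4: interest €150.24; balance after payment €5,829.19.

€5,829.19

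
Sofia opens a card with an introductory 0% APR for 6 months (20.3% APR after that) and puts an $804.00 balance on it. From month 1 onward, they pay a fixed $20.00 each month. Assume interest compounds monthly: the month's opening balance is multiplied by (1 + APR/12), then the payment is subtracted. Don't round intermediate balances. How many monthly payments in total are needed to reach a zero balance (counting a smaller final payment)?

58 months

Promo months 1–6 at r₀ = 0%/12 = 0; months 7+ at r₁ = 20.3%/12 = 0.0169167.
After month 6 (no interest yet): B = $804.00 − 6·$20.00 = $684.00.
Then at r₁ with $20.00/mo: n₂ = −ln(1 − r₁·B/P)/ln(1+r₁) ≈ 51.51 → 52 more payments.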